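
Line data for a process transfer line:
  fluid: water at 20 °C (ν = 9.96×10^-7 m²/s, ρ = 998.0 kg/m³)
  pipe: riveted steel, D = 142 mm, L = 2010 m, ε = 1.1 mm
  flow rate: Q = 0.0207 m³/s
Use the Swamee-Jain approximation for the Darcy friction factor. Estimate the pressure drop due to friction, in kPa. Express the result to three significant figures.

V = 4Q/(πD²) = 4·0.0207/(π·0.142²) = 1.307 m/s
Re = VD/ν = 1.307·0.142/9.96×10^-7 = 1.86×10^5 → turbulent
ε/D = 1.1/142 = 0.00775
Swamee-Jain: f = 0.03538
h_f = f(L/D)V²/(2g) = 0.03538·(2010/0.142)·1.307²/(2·9.81) = 43.61 m
Δp = ρg·h_f = 998.0·9.81·43.61 = 427.0 kPa

Δp ≈ 427 kPa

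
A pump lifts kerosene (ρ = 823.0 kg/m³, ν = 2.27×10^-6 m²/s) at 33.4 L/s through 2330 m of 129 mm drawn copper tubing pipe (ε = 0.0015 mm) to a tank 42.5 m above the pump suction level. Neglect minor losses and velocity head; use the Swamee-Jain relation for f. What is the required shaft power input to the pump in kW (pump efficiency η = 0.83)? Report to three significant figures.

P_shaft ≈ 46.3 kW

V = 4Q/(πD²) = 2.556 m/s; Re = 1.45×10^5; ε/D = 1.16×10^-5; f = 0.01664
h_f = f(L/D)V²/2g = 100.0 m
Total head H = z + h_f = 42.5 + 100.0 = 142.5 m
P_hyd = ρgQH = 823.0·9.81·0.0334·142.5 = 38.43 kW
P_shaft = P_hyd/η = 38.43/0.83 = 46.30 kW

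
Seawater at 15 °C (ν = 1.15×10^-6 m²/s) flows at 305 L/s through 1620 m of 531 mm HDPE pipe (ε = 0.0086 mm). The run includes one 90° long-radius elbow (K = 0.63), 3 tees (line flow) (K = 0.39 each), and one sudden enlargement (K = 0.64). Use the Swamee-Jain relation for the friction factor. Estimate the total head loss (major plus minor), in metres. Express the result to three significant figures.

V = 4Q/(πD²) = 1.377 m/s; V²/2g = 0.09668 m
Re = 6.36×10^5, ε/D = 1.62×10^-5 → f = 0.01284 (Swamee-Jain)
Major: h_f = f(L/D)·V²/2g = 0.01284·3051·0.09668 = 3.788 m
Minor: ΣK = 2.44; h_m = ΣK·V²/2g = 0.2359 m
Total H_L = 3.788 + 0.2359 = 4.024 m

H_L ≈ 4.02 m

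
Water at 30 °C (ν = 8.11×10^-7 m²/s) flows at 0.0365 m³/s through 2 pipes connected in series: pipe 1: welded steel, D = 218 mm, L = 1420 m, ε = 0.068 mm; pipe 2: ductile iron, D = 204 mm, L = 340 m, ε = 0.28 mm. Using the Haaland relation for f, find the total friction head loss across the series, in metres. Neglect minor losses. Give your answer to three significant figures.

H ≈ 7.76 m

Pipe 1: V = 0.9779 m/s, Re = 2.63×10^5, ε/D = 3.12×10^-4, f = 0.01709, h_1 = f(L/D)V²/2g = 5.426 m
Pipe 2: V = 1.117 m/s, Re = 2.81×10^5, ε/D = 0.00137, f = 0.02201, h_2 = f(L/D)V²/2g = 2.332 m
Series → Q common, losses add: H = Σh = 7.758 m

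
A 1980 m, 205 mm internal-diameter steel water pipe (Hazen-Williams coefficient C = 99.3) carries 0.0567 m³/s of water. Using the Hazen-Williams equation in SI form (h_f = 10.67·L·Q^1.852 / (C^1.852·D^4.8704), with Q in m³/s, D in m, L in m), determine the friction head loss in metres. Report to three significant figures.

h_f = 10.67·1980·0.0567^1.852 / (99.3^1.852·0.205^4.8704) = 46.79 m

h_f ≈ 46.8 m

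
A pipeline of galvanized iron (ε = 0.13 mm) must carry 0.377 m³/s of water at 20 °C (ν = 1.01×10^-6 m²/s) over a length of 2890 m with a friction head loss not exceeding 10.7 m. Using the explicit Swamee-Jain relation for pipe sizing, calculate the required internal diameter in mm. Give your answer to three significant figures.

D ≈ 554 mm

Swamee-Jain (Type III): D = 0.66·[ε^1.25·(LQ²/(gh_f))^4.75 + ν·Q^9.4·(L/(gh_f))^5.2]^0.04
LQ²/(gh_f) = 3.913; L/(gh_f) = 27.53
Term 1 = ε^1.25·(…)^4.75 = 0.00906; Term 2 = ν·Q^9.4·(…)^5.2 = 0.00323
D = 0.66·(0.00906 + 0.00323)^0.04 = 0.5535 m = 554 mm
Check: V = 1.57 m/s, Re = 8.59×10^5, f = 0.01526, h_f = 9.97 m ≈ 10.7 m ✓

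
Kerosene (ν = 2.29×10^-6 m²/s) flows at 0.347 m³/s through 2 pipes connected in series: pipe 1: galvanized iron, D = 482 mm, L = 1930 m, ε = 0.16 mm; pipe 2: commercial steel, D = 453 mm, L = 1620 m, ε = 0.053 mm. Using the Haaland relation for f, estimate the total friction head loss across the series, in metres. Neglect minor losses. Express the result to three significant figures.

Pipe 1: V = 1.902 m/s, Re = 4.00×10^5, ε/D = 3.32×10^-4, f = 0.01665, h_1 = f(L/D)V²/2g = 12.29 m
Pipe 2: V = 2.153 m/s, Re = 4.26×10^5, ε/D = 1.17×10^-4, f = 0.01472, h_2 = f(L/D)V²/2g = 12.43 m
Series → Q common, losses add: H = Σh = 24.72 m

H ≈ 24.7 m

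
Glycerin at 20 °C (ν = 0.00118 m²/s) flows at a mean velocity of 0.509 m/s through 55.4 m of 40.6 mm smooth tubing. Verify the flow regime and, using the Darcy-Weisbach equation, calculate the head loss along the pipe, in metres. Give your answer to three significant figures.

h_f ≈ 65.8 m

Re = VD/ν = 0.509·0.04060/0.00118 = 17.5 → laminar (Re < 2300)
f = 64/Re = 3.654
h_f = f(L/D)V²/(2g) = 3.654·(55.4/0.04060)·0.509²/(2·9.81) = 65.85 m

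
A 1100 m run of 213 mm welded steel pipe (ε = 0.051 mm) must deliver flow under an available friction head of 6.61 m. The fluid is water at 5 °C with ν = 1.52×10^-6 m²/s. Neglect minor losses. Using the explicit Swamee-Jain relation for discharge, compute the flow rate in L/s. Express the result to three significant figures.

Q ≈ 42.4 L/s

Swamee-Jain (Type II): Q = -0.965·√(gD⁵h_f/L)·ln[ε/(3.7D) + √(3.17ν²L/(gD³h_f))]
√(gD⁵h_f/L) = √(9.81·0.213⁵·6.61/1100) = 0.005084
ε/(3.7D) = 6.47×10^-5; √(3.17ν²L/(gD³h_f)) = 1.13×10^-4
Q = -0.965·0.005084·ln(1.781×10^-4) = 0.04235 m³/s
Check: V = 1.19 m/s, Re = 1.67×10^5, f = 0.01781, h_f = 6.62 m ≈ 6.61 m ✓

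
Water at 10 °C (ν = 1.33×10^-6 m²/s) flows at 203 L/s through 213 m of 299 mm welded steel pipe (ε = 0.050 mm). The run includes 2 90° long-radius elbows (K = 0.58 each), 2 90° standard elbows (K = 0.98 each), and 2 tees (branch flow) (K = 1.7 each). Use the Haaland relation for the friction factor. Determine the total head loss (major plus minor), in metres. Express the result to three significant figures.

V = 4Q/(πD²) = 2.891 m/s; V²/2g = 0.4260 m
Re = 6.50×10^5, ε/D = 1.67×10^-4 → f = 0.01464 (Haaland)
Major: h_f = f(L/D)·V²/2g = 0.01464·712.4·0.4260 = 4.444 m
Minor: ΣK = 6.52; h_m = ΣK·V²/2g = 2.778 m
Total H_L = 4.444 + 2.778 = 7.222 m

H_L ≈ 7.22 m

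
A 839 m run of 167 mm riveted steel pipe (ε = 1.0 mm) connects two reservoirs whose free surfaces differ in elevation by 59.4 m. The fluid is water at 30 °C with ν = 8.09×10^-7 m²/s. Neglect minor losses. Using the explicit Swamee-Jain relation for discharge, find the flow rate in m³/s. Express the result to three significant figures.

Swamee-Jain (Type II): Q = -0.965·√(gD⁵h_f/L)·ln[ε/(3.7D) + √(3.17ν²L/(gD³h_f))]
√(gD⁵h_f/L) = √(9.81·0.167⁵·59.4/839) = 0.009498
ε/(3.7D) = 0.00162; √(3.17ν²L/(gD³h_f)) = 2.53×10^-5
Q = -0.965·0.009498·ln(0.001644) = 0.05876 m³/s
Check: V = 2.68 m/s, Re = 5.54×10^5, f = 0.03233, h_f = 59.6 m ≈ 59.4 m ✓

Q ≈ 0.0588 m³/s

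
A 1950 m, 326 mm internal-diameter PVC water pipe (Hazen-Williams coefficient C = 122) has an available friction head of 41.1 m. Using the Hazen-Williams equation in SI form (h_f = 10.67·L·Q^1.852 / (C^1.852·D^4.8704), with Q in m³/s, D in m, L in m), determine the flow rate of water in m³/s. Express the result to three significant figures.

Q ≈ 0.222 m³/s

Rearranging: Q = [h_f·C^1.852·D^4.8704 / (10.67·L)]^(1/1.852)
Q = [41.1·122^1.852·0.326^4.8704 / (10.67·1950)]^0.540 = 0.2218 m³/s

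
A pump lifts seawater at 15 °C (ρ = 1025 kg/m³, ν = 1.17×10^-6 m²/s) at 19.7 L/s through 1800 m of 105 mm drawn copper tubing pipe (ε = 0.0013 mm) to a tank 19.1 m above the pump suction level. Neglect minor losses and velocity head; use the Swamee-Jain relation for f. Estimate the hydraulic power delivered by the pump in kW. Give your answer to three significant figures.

V = 4Q/(πD²) = 2.275 m/s; Re = 2.04×10^5; ε/D = 1.24×10^-5; f = 0.01559
h_f = f(L/D)V²/2g = 70.48 m
Total head H = z + h_f = 19.1 + 70.48 = 89.58 m
P_hyd = ρgQH = 1025·9.81·0.0197·89.58 = 17.75 kW

P_hyd ≈ 17.7 kW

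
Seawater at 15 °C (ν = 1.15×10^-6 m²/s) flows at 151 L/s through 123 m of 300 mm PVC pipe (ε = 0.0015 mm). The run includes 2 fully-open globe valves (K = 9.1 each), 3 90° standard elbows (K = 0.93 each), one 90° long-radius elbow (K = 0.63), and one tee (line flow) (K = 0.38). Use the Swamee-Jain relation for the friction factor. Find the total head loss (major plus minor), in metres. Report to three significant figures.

H_L ≈ 6.35 m

V = 4Q/(πD²) = 2.136 m/s; V²/2g = 0.2326 m
Re = 5.57×10^5, ε/D = 5.00×10^-6 → f = 0.01293 (Swamee-Jain)
Major: h_f = f(L/D)·V²/2g = 0.01293·410.0·0.2326 = 1.233 m
Minor: ΣK = 22.0; h_m = ΣK·V²/2g = 5.117 m
Total H_L = 1.233 + 5.117 = 6.350 m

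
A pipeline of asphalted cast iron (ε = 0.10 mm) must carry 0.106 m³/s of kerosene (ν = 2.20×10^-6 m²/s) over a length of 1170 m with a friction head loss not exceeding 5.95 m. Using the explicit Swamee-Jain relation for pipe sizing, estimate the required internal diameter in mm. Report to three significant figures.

D ≈ 323 mm

Swamee-Jain (Type III): D = 0.66·[ε^1.25·(LQ²/(gh_f))^4.75 + ν·Q^9.4·(L/(gh_f))^5.2]^0.04
LQ²/(gh_f) = 0.2252; L/(gh_f) = 20.04
Term 1 = ε^1.25·(…)^4.75 = 8.41×10^-9; Term 2 = ν·Q^9.4·(…)^5.2 = 8.93×10^-9
D = 0.66·(8.41×10^-9 + 8.93×10^-9)^0.04 = 0.3229 m = 323 mm
Check: V = 1.29 m/s, Re = 1.90×10^5, f = 0.01795, h_f = 5.55 m ≈ 5.95 m ✓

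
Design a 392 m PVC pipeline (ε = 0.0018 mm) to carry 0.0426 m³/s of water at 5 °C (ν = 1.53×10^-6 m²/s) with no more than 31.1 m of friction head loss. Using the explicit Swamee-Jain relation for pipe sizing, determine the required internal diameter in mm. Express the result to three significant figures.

D ≈ 124 mm

Swamee-Jain (Type III): D = 0.66·[ε^1.25·(LQ²/(gh_f))^4.75 + ν·Q^9.4·(L/(gh_f))^5.2]^0.04
LQ²/(gh_f) = 0.002332; L/(gh_f) = 1.285
Term 1 = ε^1.25·(…)^4.75 = 2.07×10^-20; Term 2 = ν·Q^9.4·(…)^5.2 = 7.37×10^-19
D = 0.66·(2.07×10^-20 + 7.37×10^-19)^0.04 = 0.1244 m = 124 mm
Check: V = 3.51 m/s, Re = 2.85×10^5, f = 0.01468, h_f = 29.0 m ≈ 31.1 m ✓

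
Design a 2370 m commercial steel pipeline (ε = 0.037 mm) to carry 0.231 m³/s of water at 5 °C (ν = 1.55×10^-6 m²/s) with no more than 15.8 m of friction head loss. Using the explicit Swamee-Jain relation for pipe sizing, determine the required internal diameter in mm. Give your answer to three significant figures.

Swamee-Jain (Type III): D = 0.66·[ε^1.25·(LQ²/(gh_f))^4.75 + ν·Q^9.4·(L/(gh_f))^5.2]^0.04
LQ²/(gh_f) = 0.8159; L/(gh_f) = 15.29
Term 1 = ε^1.25·(…)^4.75 = 1.10×10^-6; Term 2 = ν·Q^9.4·(…)^5.2 = 2.33×10^-6
D = 0.66·(1.10×10^-6 + 2.33×10^-6)^0.04 = 0.3990 m = 399 mm
Check: V = 1.85 m/s, Re = 4.76×10^5, f = 0.01447, h_f = 15.0 m ≈ 15.8 m ✓

D ≈ 399 mm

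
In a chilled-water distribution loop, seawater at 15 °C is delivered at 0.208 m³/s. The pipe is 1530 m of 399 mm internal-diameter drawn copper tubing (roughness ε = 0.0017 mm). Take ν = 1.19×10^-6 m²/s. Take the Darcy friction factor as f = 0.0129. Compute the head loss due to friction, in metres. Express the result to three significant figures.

h_f ≈ 6.98 m

V = 4Q/(πD²) = 4·0.208/(π·0.399²) = 1.664 m/s
h_f = f(L/D)V²/(2g) = 0.01290·(1530/0.399)·1.664²/(2·9.81) = 6.977 m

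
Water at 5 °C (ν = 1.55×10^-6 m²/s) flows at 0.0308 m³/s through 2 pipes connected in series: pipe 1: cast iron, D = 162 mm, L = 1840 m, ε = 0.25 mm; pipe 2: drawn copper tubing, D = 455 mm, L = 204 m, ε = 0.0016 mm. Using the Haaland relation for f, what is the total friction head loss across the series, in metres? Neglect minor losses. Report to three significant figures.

Pipe 1: V = 1.494 m/s, Re = 1.56×10^5, ε/D = 0.00154, f = 0.02311, h_1 = f(L/D)V²/2g = 29.87 m
Pipe 2: V = 0.1894 m/s, Re = 5.56×10^4, ε/D = 3.52×10^-6, f = 0.02023, h_2 = f(L/D)V²/2g = 0.01659 m
Series → Q common, losses add: H = Σh = 29.88 m

H ≈ 29.9 m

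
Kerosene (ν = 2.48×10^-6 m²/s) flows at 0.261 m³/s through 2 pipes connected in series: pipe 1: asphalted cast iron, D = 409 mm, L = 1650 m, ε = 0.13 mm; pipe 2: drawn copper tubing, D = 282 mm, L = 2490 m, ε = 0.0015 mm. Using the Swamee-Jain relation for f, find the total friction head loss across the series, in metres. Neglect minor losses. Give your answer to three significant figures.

Pipe 1: V = 1.987 m/s, Re = 3.28×10^5, ε/D = 3.18×10^-4, f = 0.01705, h_1 = f(L/D)V²/2g = 13.84 m
Pipe 2: V = 4.179 m/s, Re = 4.75×10^5, ε/D = 5.32×10^-6, f = 0.01329, h_2 = f(L/D)V²/2g = 104.5 m
Series → Q common, losses add: H = Σh = 118.3 m

H ≈ 118 m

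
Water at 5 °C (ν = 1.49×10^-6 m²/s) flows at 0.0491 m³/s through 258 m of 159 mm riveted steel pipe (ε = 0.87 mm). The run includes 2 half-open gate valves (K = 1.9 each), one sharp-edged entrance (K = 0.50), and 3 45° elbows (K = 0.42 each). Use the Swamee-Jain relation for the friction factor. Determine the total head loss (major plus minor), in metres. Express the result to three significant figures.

V = 4Q/(πD²) = 2.473 m/s; V²/2g = 0.3117 m
Re = 2.64×10^5, ε/D = 0.00547 → f = 0.03170 (Swamee-Jain)
Major: h_f = f(L/D)·V²/2g = 0.03170·1623·0.3117 = 16.03 m
Minor: ΣK = 5.56; h_m = ΣK·V²/2g = 1.733 m
Total H_L = 16.03 + 1.733 = 17.76 m

H_L ≈ 17.8 m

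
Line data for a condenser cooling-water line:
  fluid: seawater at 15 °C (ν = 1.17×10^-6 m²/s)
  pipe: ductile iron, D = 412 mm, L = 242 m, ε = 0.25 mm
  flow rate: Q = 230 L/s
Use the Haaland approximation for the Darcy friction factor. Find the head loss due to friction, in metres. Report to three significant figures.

h_f ≈ 1.61 m

V = 4Q/(πD²) = 4·0.230/(π·0.412²) = 1.725 m/s
Re = VD/ν = 1.725·0.412/1.17×10^-6 = 6.08×10^5 → turbulent
ε/D = 0.25/412 = 6.07×10^-4
Haaland: f = 0.01810
h_f = f(L/D)V²/(2g) = 0.01810·(242/0.412)·1.725²/(2·9.81) = 1.613 m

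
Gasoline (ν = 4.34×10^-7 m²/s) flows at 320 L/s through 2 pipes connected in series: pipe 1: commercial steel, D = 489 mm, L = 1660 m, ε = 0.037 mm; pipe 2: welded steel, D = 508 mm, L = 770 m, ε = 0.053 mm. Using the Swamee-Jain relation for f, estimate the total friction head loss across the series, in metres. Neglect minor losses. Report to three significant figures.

H ≈ 8.76 m

Pipe 1: V = 1.704 m/s, Re = 1.92×10^6, ε/D = 7.57×10^-5, f = 0.01246, h_1 = f(L/D)V²/2g = 6.259 m
Pipe 2: V = 1.579 m/s, Re = 1.85×10^6, ε/D = 1.04×10^-4, f = 0.01301, h_2 = f(L/D)V²/2g = 2.505 m
Series → Q common, losses add: H = Σh = 8.764 m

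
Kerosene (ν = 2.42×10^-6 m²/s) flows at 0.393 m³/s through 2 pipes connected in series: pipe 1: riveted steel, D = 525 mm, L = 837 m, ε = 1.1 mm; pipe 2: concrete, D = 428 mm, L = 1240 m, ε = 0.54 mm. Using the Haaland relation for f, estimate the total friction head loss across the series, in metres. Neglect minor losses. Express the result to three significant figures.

Pipe 1: V = 1.815 m/s, Re = 3.94×10^5, ε/D = 0.00210, f = 0.02415, h_1 = f(L/D)V²/2g = 6.469 m
Pipe 2: V = 2.732 m/s, Re = 4.83×10^5, ε/D = 0.00126, f = 0.02130, h_2 = f(L/D)V²/2g = 23.46 m
Series → Q common, losses add: H = Σh = 29.93 m

H ≈ 29.9 m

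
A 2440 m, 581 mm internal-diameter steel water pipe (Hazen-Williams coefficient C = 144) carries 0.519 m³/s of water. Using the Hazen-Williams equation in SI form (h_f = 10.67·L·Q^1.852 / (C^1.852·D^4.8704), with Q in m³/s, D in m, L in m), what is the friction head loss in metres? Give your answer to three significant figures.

h_f ≈ 10.9 m

h_f = 10.67·2440·0.519^1.852 / (144^1.852·0.581^4.8704) = 10.95 m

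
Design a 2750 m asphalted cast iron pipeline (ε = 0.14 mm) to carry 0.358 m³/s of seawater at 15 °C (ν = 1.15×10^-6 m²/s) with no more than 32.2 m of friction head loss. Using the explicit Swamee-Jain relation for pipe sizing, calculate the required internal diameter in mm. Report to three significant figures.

Swamee-Jain (Type III): D = 0.66·[ε^1.25·(LQ²/(gh_f))^4.75 + ν·Q^9.4·(L/(gh_f))^5.2]^0.04
LQ²/(gh_f) = 1.116; L/(gh_f) = 8.706
Term 1 = ε^1.25·(…)^4.75 = 2.56×10^-5; Term 2 = ν·Q^9.4·(…)^5.2 = 5.68×10^-6
D = 0.66·(2.56×10^-5 + 5.68×10^-6)^0.04 = 0.4359 m = 436 mm
Check: V = 2.40 m/s, Re = 9.09×10^5, f = 0.01601, h_f = 29.6 m ≈ 32.2 m ✓

D ≈ 436 mm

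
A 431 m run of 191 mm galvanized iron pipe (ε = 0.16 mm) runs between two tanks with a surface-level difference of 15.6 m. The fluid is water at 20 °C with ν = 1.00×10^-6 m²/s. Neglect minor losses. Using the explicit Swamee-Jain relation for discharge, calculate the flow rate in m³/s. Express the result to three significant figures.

Swamee-Jain (Type II): Q = -0.965·√(gD⁵h_f/L)·ln[ε/(3.7D) + √(3.17ν²L/(gD³h_f))]
√(gD⁵h_f/L) = √(9.81·0.191⁵·15.6/431) = 0.009500
ε/(3.7D) = 2.26×10^-4; √(3.17ν²L/(gD³h_f)) = 3.58×10^-5
Q = -0.965·0.009500·ln(2.622×10^-4) = 0.07560 m³/s
Check: V = 2.64 m/s, Re = 5.04×10^5, f = 0.01961, h_f = 15.7 m ≈ 15.6 m ✓

Q ≈ 0.0756 m³/s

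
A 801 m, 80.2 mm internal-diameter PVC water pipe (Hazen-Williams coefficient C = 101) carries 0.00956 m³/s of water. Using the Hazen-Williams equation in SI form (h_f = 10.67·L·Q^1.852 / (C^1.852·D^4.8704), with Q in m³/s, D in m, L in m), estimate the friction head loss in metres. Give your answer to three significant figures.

h_f ≈ 65.6 m

h_f = 10.67·801·0.00956^1.852 / (101^1.852·0.0802^4.8704) = 65.57 m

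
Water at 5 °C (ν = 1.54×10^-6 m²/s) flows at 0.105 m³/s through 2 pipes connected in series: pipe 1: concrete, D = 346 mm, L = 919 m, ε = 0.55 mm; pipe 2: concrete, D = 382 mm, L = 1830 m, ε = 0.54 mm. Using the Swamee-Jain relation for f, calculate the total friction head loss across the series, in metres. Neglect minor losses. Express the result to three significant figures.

H ≈ 8.51 m

Pipe 1: V = 1.117 m/s, Re = 2.51×10^5, ε/D = 0.00159, f = 0.02305, h_1 = f(L/D)V²/2g = 3.891 m
Pipe 2: V = 0.9162 m/s, Re = 2.27×10^5, ε/D = 0.00141, f = 0.02256, h_2 = f(L/D)V²/2g = 4.623 m
Series → Q common, losses add: H = Σh = 8.514 m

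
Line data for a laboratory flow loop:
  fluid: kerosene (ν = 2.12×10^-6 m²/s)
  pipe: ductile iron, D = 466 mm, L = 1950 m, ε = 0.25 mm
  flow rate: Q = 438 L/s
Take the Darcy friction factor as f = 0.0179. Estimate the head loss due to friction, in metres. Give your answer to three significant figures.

h_f ≈ 25.2 m

V = 4Q/(πD²) = 4·0.438/(π·0.466²) = 2.568 m/s
h_f = f(L/D)V²/(2g) = 0.01790·(1950/0.466)·2.568²/(2·9.81) = 25.18 m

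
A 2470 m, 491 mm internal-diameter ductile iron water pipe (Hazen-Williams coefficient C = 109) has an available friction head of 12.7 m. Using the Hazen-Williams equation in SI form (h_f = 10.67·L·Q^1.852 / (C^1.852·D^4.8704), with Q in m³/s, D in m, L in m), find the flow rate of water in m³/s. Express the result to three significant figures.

Rearranging: Q = [h_f·C^1.852·D^4.8704 / (10.67·L)]^(1/1.852)
Q = [12.7·109^1.852·0.491^4.8704 / (10.67·2470)]^0.540 = 0.2716 m³/s

Q ≈ 0.272 m³/s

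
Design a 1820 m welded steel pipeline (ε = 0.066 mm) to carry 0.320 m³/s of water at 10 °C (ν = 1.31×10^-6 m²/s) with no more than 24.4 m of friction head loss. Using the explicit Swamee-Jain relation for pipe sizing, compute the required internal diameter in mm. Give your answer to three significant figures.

D ≈ 396 mm

Swamee-Jain (Type III): D = 0.66·[ε^1.25·(LQ²/(gh_f))^4.75 + ν·Q^9.4·(L/(gh_f))^5.2]^0.04
LQ²/(gh_f) = 0.7786; L/(gh_f) = 7.603
Term 1 = ε^1.25·(…)^4.75 = 1.81×10^-6; Term 2 = ν·Q^9.4·(…)^5.2 = 1.11×10^-6
D = 0.66·(1.81×10^-6 + 1.11×10^-6)^0.04 = 0.3965 m = 396 mm
Check: V = 2.59 m/s, Re = 7.84×10^5, f = 0.01463, h_f = 23.0 m ≈ 24.4 m ✓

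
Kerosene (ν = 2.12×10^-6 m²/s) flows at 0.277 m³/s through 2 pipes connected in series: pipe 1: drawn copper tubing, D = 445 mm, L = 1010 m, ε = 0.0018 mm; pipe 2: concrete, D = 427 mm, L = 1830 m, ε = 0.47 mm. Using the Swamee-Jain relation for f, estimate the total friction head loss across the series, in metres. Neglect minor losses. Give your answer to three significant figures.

H ≈ 22.2 m

Pipe 1: V = 1.781 m/s, Re = 3.74×10^5, ε/D = 4.04×10^-6, f = 0.01385, h_1 = f(L/D)V²/2g = 5.084 m
Pipe 2: V = 1.934 m/s, Re = 3.90×10^5, ε/D = 0.00110, f = 0.02094, h_2 = f(L/D)V²/2g = 17.12 m
Series → Q common, losses add: H = Σh = 22.20 m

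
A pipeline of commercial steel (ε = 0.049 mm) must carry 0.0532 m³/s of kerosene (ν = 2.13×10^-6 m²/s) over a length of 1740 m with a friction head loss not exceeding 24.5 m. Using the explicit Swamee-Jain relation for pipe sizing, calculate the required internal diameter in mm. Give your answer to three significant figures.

D ≈ 200 mm

Swamee-Jain (Type III): D = 0.66·[ε^1.25·(LQ²/(gh_f))^4.75 + ν·Q^9.4·(L/(gh_f))^5.2]^0.04
LQ²/(gh_f) = 0.02049; L/(gh_f) = 7.240
Term 1 = ε^1.25·(…)^4.75 = 3.91×10^-14; Term 2 = ν·Q^9.4·(…)^5.2 = 6.64×10^-14
D = 0.66·(3.91×10^-14 + 6.64×10^-14)^0.04 = 0.1998 m = 200 mm
Check: V = 1.70 m/s, Re = 1.59×10^5, f = 0.01796, h_f = 23.0 m ≈ 24.5 m ✓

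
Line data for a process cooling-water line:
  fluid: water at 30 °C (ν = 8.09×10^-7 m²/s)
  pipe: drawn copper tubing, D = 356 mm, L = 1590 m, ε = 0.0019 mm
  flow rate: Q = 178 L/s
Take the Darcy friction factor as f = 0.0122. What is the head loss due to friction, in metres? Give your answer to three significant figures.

h_f ≈ 8.88 m

V = 4Q/(πD²) = 4·0.178/(π·0.356²) = 1.788 m/s
h_f = f(L/D)V²/(2g) = 0.01220·(1590/0.356)·1.788²/(2·9.81) = 8.881 m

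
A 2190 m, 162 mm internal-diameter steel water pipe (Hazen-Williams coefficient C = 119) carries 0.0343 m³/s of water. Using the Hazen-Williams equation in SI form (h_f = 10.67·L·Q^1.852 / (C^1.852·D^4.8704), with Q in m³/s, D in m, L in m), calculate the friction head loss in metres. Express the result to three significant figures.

h_f ≈ 45.9 m

h_f = 10.67·2190·0.0343^1.852 / (119^1.852·0.162^4.8704) = 45.92 m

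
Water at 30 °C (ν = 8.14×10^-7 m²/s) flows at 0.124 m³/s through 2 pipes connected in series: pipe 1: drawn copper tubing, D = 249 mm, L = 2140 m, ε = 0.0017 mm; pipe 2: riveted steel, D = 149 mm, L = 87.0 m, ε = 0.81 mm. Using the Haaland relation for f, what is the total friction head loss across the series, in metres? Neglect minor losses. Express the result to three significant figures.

Pipe 1: V = 2.546 m/s, Re = 7.79×10^5, ε/D = 6.83×10^-6, f = 0.01219, h_1 = f(L/D)V²/2g = 34.62 m
Pipe 2: V = 7.111 m/s, Re = 1.30×10^6, ε/D = 0.00544, f = 0.03128, h_2 = f(L/D)V²/2g = 47.07 m
Series → Q common, losses add: H = Σh = 81.70 m

H ≈ 81.7 m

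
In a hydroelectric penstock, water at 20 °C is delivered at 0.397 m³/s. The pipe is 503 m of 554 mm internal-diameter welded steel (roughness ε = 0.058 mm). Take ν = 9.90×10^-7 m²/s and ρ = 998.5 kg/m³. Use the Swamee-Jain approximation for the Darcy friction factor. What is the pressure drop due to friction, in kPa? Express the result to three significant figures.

V = 4Q/(πD²) = 4·0.397/(π·0.554²) = 1.647 m/s
Re = VD/ν = 1.647·0.554/9.90×10^-7 = 9.22×10^5 → turbulent
ε/D = 0.058/554 = 1.05×10^-4
Swamee-Jain: f = 0.01367
h_f = f(L/D)V²/(2g) = 0.01367·(503/0.554)·1.647²/(2·9.81) = 1.716 m
Δp = ρg·h_f = 998.5·9.81·1.716 = 16.81 kPa

Δp ≈ 16.8 kPa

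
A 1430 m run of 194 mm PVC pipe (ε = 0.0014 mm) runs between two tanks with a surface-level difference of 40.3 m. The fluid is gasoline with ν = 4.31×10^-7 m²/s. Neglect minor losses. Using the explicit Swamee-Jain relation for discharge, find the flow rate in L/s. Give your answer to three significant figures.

Q ≈ 91.4 L/s

Swamee-Jain (Type II): Q = -0.965·√(gD⁵h_f/L)·ln[ε/(3.7D) + √(3.17ν²L/(gD³h_f))]
√(gD⁵h_f/L) = √(9.81·0.194⁵·40.3/1430) = 0.008716
ε/(3.7D) = 1.95×10^-6; √(3.17ν²L/(gD³h_f)) = 1.71×10^-5
Q = -0.965·0.008716·ln(1.903×10^-5) = 0.09142 m³/s
Check: V = 3.09 m/s, Re = 1.39×10^6, f = 0.01121, h_f = 40.3 m ≈ 40.3 m ✓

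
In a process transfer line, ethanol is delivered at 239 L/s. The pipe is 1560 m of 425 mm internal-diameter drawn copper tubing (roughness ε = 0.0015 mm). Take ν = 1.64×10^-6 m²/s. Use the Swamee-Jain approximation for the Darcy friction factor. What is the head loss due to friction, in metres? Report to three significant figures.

V = 4Q/(πD²) = 4·0.239/(π·0.425²) = 1.685 m/s
Re = VD/ν = 1.685·0.425/1.64×10^-6 = 4.37×10^5 → turbulent
ε/D = 0.0015/425 = 3.53×10^-6
Swamee-Jain: f = 0.01347
h_f = f(L/D)V²/(2g) = 0.01347·(1560/0.425)·1.685²/(2·9.81) = 7.151 m

h_f ≈ 7.15 m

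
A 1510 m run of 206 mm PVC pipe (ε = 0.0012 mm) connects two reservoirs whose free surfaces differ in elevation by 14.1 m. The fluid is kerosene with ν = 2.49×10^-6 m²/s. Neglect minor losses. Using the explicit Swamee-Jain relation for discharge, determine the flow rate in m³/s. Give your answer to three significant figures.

Q ≈ 0.0492 m³/s

Swamee-Jain (Type II): Q = -0.965·√(gD⁵h_f/L)·ln[ε/(3.7D) + √(3.17ν²L/(gD³h_f))]
√(gD⁵h_f/L) = √(9.81·0.206⁵·14.1/1510) = 0.005829
ε/(3.7D) = 1.57×10^-6; √(3.17ν²L/(gD³h_f)) = 1.57×10^-4
Q = -0.965·0.005829·ln(1.582×10^-4) = 0.04923 m³/s
Check: V = 1.48 m/s, Re = 1.22×10^5, f = 0.01718, h_f = 14.0 m ≈ 14.1 m ✓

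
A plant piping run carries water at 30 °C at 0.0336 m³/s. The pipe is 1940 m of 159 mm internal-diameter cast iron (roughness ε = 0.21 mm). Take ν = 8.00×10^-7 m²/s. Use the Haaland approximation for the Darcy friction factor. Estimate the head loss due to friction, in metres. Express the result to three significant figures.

V = 4Q/(πD²) = 4·0.0336/(π·0.159²) = 1.692 m/s
Re = VD/ν = 1.692·0.159/8.00×10^-7 = 3.36×10^5 → turbulent
ε/D = 0.21/159 = 0.00132
Haaland: f = 0.02171
h_f = f(L/D)V²/(2g) = 0.02171·(1940/0.159)·1.692²/(2·9.81) = 38.66 m

h_f ≈ 38.7 m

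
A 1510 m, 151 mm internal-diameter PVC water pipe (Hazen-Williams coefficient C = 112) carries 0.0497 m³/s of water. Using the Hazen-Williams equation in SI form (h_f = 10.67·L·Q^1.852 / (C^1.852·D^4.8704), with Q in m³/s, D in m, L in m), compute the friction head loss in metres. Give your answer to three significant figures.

h_f = 10.67·1510·0.0497^1.852 / (112^1.852·0.151^4.8704) = 99.16 m

h_f ≈ 99.2 m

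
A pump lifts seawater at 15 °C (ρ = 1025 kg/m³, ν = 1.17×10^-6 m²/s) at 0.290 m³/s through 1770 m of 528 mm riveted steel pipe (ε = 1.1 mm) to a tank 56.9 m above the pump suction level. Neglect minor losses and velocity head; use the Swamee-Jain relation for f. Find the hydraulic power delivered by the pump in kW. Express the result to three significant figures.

V = 4Q/(πD²) = 1.324 m/s; Re = 5.98×10^5; ε/D = 0.00208; f = 0.02408
h_f = f(L/D)V²/2g = 7.217 m
Total head H = z + h_f = 56.9 + 7.217 = 64.12 m
P_hyd = ρgQH = 1025·9.81·0.290·64.12 = 187.0 kW

P_hyd ≈ 187 kW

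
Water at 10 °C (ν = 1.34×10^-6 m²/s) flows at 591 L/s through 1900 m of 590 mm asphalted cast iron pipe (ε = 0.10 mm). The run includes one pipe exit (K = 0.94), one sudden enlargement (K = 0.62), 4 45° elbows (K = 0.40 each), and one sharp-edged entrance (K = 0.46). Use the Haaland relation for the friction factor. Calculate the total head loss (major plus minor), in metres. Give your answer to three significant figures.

V = 4Q/(πD²) = 2.162 m/s; V²/2g = 0.2382 m
Re = 9.52×10^5, ε/D = 1.69×10^-4 → f = 0.01429 (Haaland)
Major: h_f = f(L/D)·V²/2g = 0.01429·3220·0.2382 = 10.96 m
Minor: ΣK = 3.62; h_m = ΣK·V²/2g = 0.8622 m
Total H_L = 10.96 + 0.8622 = 11.82 m

H_L ≈ 11.8 m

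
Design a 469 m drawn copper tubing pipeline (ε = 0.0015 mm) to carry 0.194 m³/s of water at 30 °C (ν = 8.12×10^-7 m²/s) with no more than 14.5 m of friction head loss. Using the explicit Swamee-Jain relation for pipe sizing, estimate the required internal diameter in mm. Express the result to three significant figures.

D ≈ 261 mm

Swamee-Jain (Type III): D = 0.66·[ε^1.25·(LQ²/(gh_f))^4.75 + ν·Q^9.4·(L/(gh_f))^5.2]^0.04
LQ²/(gh_f) = 0.1241; L/(gh_f) = 3.297
Term 1 = ε^1.25·(…)^4.75 = 2.60×10^-12; Term 2 = ν·Q^9.4·(…)^5.2 = 8.11×10^-11
D = 0.66·(2.60×10^-12 + 8.11×10^-11)^0.04 = 0.2609 m = 261 mm
Check: V = 3.63 m/s, Re = 1.17×10^6, f = 0.01147, h_f = 13.8 m ≈ 14.5 m ✓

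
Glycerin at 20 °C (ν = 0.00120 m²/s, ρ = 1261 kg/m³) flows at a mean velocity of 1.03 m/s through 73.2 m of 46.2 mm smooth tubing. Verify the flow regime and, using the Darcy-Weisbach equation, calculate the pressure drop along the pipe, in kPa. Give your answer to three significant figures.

Δp ≈ 1710 kPa

Re = VD/ν = 1.03·0.04620/0.00120 = 39.7 → laminar (Re < 2300)
f = 64/Re = 1.614
h_f = f(L/D)V²/(2g) = 1.614·(73.2/0.04620)·1.03²/(2·9.81) = 138.3 m
Δp = ρg·h_f = 1261·9.81·138.3 = 1710 kPa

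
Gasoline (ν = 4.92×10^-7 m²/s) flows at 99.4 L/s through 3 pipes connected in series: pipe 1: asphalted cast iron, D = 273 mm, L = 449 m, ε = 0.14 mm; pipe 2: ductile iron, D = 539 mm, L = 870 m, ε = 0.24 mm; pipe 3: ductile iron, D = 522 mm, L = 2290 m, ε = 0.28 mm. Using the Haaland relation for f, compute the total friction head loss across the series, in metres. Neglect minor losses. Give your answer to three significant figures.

H ≈ 5.31 m

Pipe 1: V = 1.698 m/s, Re = 9.42×10^5, ε/D = 5.13×10^-4, f = 0.01729, h_1 = f(L/D)V²/2g = 4.178 m
Pipe 2: V = 0.4356 m/s, Re = 4.77×10^5, ε/D = 4.45×10^-4, f = 0.01726, h_2 = f(L/D)V²/2g = 0.2695 m
Pipe 3: V = 0.4645 m/s, Re = 4.93×10^5, ε/D = 5.36×10^-4, f = 0.01782, h_3 = f(L/D)V²/2g = 0.8594 m
Series → Q common, losses add: H = Σh = 5.307 m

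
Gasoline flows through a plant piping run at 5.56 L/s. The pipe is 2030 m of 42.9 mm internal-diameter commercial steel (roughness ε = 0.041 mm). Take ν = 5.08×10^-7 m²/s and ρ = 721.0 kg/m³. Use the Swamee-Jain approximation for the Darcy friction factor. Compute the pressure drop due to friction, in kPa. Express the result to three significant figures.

Δp ≈ 5170 kPa

V = 4Q/(πD²) = 4·0.00556/(π·0.0429²) = 3.847 m/s
Re = VD/ν = 3.847·0.0429/5.08×10^-7 = 3.25×10^5 → turbulent
ε/D = 0.041/42.9 = 9.56×10^-4
Swamee-Jain: f = 0.02049
h_f = f(L/D)V²/(2g) = 0.02049·(2030/0.0429)·3.847²/(2·9.81) = 731.1 m
Δp = ρg·h_f = 721.0·9.81·731.1 = 5171 kPa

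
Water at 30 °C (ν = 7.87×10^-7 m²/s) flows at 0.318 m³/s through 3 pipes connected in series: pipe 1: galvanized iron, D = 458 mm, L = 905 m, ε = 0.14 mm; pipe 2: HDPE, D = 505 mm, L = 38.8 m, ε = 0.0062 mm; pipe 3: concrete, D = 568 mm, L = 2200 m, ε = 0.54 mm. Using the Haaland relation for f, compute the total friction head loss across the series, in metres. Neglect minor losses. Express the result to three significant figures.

H ≈ 12.1 m

Pipe 1: V = 1.930 m/s, Re = 1.12×10^6, ε/D = 3.06×10^-4, f = 0.01559, h_1 = f(L/D)V²/2g = 5.849 m
Pipe 2: V = 1.588 m/s, Re = 1.02×10^6, ε/D = 1.23×10^-5, f = 0.01178, h_2 = f(L/D)V²/2g = 0.1163 m
Pipe 3: V = 1.255 m/s, Re = 9.06×10^5, ε/D = 9.51×10^-4, f = 0.01974, h_3 = f(L/D)V²/2g = 6.137 m
Series → Q common, losses add: H = Σh = 12.10 m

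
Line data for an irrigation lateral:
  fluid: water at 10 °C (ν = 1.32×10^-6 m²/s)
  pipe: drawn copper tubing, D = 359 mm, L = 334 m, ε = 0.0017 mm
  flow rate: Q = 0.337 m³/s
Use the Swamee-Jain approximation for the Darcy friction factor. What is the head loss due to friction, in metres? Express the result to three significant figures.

V = 4Q/(πD²) = 4·0.337/(π·0.359²) = 3.329 m/s
Re = VD/ν = 3.329·0.359/1.32×10^-6 = 9.05×10^5 → turbulent
ε/D = 0.0017/359 = 4.74×10^-6
Swamee-Jain: f = 0.01192
h_f = f(L/D)V²/(2g) = 0.01192·(334/0.359)·3.329²/(2·9.81) = 6.263 m

h_f ≈ 6.26 m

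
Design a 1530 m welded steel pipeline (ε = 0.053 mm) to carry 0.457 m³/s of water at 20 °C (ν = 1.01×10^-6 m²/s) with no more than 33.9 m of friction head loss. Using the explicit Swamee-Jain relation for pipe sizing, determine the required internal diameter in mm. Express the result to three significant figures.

Swamee-Jain (Type III): D = 0.66·[ε^1.25·(LQ²/(gh_f))^4.75 + ν·Q^9.4·(L/(gh_f))^5.2]^0.04
LQ²/(gh_f) = 0.9608; L/(gh_f) = 4.601
Term 1 = ε^1.25·(…)^4.75 = 3.74×10^-6; Term 2 = ν·Q^9.4·(…)^5.2 = 1.80×10^-6
D = 0.66·(3.74×10^-6 + 1.80×10^-6)^0.04 = 0.4067 m = 407 mm
Check: V = 3.52 m/s, Re = 1.42×10^6, f = 0.01362, h_f = 32.3 m ≈ 33.9 m ✓

D ≈ 407 mm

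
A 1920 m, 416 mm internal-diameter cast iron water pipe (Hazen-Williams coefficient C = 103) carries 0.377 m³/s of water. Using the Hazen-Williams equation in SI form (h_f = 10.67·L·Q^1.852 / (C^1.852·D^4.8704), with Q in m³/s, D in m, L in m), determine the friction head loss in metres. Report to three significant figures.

h_f = 10.67·1920·0.377^1.852 / (103^1.852·0.416^4.8704) = 45.11 m

h_f ≈ 45.1 m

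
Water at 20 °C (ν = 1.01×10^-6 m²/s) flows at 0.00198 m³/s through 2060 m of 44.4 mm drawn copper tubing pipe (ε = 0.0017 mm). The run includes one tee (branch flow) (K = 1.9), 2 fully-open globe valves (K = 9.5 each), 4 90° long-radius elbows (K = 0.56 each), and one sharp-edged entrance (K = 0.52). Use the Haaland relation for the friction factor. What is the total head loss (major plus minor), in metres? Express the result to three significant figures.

V = 4Q/(πD²) = 1.279 m/s; V²/2g = 0.08335 m
Re = 5.62×10^4, ε/D = 3.83×10^-5 → f = 0.02028 (Haaland)
Major: h_f = f(L/D)·V²/2g = 0.02028·46396·0.08335 = 78.44 m
Minor: ΣK = 23.7; h_m = ΣK·V²/2g = 1.972 m
Total H_L = 78.44 + 1.972 = 80.42 m

H_L ≈ 80.4 m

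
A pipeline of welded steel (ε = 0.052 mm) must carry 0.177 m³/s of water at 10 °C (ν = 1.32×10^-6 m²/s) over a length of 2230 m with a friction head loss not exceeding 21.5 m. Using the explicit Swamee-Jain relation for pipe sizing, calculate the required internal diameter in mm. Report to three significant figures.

D ≈ 336 mm

Swamee-Jain (Type III): D = 0.66·[ε^1.25·(LQ²/(gh_f))^4.75 + ν·Q^9.4·(L/(gh_f))^5.2]^0.04
LQ²/(gh_f) = 0.3312; L/(gh_f) = 10.57
Term 1 = ε^1.25·(…)^4.75 = 2.32×10^-8; Term 2 = ν·Q^9.4·(…)^5.2 = 2.38×10^-8
D = 0.66·(2.32×10^-8 + 2.38×10^-8)^0.04 = 0.3361 m = 336 mm
Check: V = 2.00 m/s, Re = 5.08×10^5, f = 0.01504, h_f = 20.3 m ≈ 21.5 m ✓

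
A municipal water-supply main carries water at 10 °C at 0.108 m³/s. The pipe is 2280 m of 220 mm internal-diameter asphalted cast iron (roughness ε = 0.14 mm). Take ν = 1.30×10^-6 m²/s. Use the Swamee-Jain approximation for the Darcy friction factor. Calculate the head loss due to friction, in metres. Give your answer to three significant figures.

h_f ≈ 79.3 m

V = 4Q/(πD²) = 4·0.108/(π·0.220²) = 2.841 m/s
Re = VD/ν = 2.841·0.220/1.30×10^-6 = 4.81×10^5 → turbulent
ε/D = 0.14/220 = 6.36×10^-4
Swamee-Jain: f = 0.01861
h_f = f(L/D)V²/(2g) = 0.01861·(2280/0.220)·2.841²/(2·9.81) = 79.35 m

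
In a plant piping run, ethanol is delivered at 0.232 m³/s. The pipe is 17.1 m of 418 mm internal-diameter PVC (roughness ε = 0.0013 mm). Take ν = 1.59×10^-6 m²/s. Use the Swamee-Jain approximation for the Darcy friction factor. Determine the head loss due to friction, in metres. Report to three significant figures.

V = 4Q/(πD²) = 4·0.232/(π·0.418²) = 1.691 m/s
Re = VD/ν = 1.691·0.418/1.59×10^-6 = 4.44×10^5 → turbulent
ε/D = 0.0013/418 = 3.11×10^-6
Swamee-Jain: f = 0.01342
h_f = f(L/D)V²/(2g) = 0.01342·(17.1/0.418)·1.691²/(2·9.81) = 0.07996 m

h_f ≈ 0.0800 m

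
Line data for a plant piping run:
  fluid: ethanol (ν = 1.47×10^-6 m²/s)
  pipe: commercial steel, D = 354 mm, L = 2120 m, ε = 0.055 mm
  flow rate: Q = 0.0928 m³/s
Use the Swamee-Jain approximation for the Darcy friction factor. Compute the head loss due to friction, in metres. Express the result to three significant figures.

V = 4Q/(πD²) = 4·0.0928/(π·0.354²) = 0.9429 m/s
Re = VD/ν = 0.9429·0.354/1.47×10^-6 = 2.27×10^5 → turbulent
ε/D = 0.055/354 = 1.55×10^-4
Swamee-Jain: f = 0.01652
h_f = f(L/D)V²/(2g) = 0.01652·(2120/0.354)·0.9429²/(2·9.81) = 4.483 m

h_f ≈ 4.48 m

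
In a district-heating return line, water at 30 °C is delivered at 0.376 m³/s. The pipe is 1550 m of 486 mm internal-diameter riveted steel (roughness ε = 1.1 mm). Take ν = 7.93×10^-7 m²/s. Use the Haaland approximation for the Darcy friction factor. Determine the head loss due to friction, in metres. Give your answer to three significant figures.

h_f ≈ 16.3 m

V = 4Q/(πD²) = 4·0.376/(π·0.486²) = 2.027 m/s
Re = VD/ν = 2.027·0.486/7.93×10^-7 = 1.24×10^6 → turbulent
ε/D = 1.1/486 = 0.00226
Haaland: f = 0.02438
h_f = f(L/D)V²/(2g) = 0.02438·(1550/0.486)·2.027²/(2·9.81) = 16.28 m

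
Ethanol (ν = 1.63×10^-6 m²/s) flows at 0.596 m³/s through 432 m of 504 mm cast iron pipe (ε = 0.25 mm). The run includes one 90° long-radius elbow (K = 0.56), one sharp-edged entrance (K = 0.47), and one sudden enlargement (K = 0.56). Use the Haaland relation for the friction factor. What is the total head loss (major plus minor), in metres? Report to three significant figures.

V = 4Q/(πD²) = 2.987 m/s; V²/2g = 0.4549 m
Re = 9.24×10^5, ε/D = 4.96×10^-4 → f = 0.01718 (Haaland)
Major: h_f = f(L/D)·V²/2g = 0.01718·857.1·0.4549 = 6.698 m
Minor: ΣK = 1.59; h_m = ΣK·V²/2g = 0.7233 m
Total H_L = 6.698 + 0.7233 = 7.422 m

H_L ≈ 7.42 m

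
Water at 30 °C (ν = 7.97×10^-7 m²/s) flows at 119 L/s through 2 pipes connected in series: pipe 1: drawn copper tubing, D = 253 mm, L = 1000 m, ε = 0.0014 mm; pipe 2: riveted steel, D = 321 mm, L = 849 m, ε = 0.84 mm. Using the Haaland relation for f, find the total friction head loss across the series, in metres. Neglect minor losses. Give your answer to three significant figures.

H ≈ 21.2 m

Pipe 1: V = 2.367 m/s, Re = 7.51×10^5, ε/D = 5.53×10^-6, f = 0.01224, h_1 = f(L/D)V²/2g = 13.82 m
Pipe 2: V = 1.470 m/s, Re = 5.92×10^5, ε/D = 0.00262, f = 0.02547, h_2 = f(L/D)V²/2g = 7.423 m
Series → Q common, losses add: H = Σh = 21.24 m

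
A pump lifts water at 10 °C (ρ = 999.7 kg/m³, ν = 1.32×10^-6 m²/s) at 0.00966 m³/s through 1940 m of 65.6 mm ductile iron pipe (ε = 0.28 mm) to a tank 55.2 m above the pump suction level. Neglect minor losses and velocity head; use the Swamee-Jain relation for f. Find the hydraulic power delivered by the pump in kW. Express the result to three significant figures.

V = 4Q/(πD²) = 2.858 m/s; Re = 1.42×10^5; ε/D = 0.00427; f = 0.02992
h_f = f(L/D)V²/2g = 368.4 m
Total head H = z + h_f = 55.2 + 368.4 = 423.6 m
P_hyd = ρgQH = 999.7·9.81·0.00966·423.6 = 40.13 kW

P_hyd ≈ 40.1 kW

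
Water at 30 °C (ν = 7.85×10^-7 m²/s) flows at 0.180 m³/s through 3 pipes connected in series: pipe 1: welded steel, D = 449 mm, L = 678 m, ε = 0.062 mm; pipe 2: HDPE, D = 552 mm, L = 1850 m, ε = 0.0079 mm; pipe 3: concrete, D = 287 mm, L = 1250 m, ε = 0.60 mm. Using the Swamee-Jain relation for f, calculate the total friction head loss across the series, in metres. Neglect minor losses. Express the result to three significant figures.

H ≈ 43.9 m

Pipe 1: V = 1.137 m/s, Re = 6.50×10^5, ε/D = 1.38×10^-4, f = 0.01452, h_1 = f(L/D)V²/2g = 1.445 m
Pipe 2: V = 0.7522 m/s, Re = 5.29×10^5, ε/D = 1.43×10^-5, f = 0.01320, h_2 = f(L/D)V²/2g = 1.275 m
Pipe 3: V = 2.782 m/s, Re = 1.02×10^6, ε/D = 0.00209, f = 0.02395, h_3 = f(L/D)V²/2g = 41.16 m
Series → Q common, losses add: H = Σh = 43.88 m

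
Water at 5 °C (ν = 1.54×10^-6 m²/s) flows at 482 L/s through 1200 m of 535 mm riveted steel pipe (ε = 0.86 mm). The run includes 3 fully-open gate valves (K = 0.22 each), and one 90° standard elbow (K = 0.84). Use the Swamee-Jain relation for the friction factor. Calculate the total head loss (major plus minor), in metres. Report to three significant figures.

V = 4Q/(πD²) = 2.144 m/s; V²/2g = 0.2343 m
Re = 7.45×10^5, ε/D = 0.00161 → f = 0.02250 (Swamee-Jain)
Major: h_f = f(L/D)·V²/2g = 0.02250·2243·0.2343 = 11.83 m
Minor: ΣK = 1.50; h_m = ΣK·V²/2g = 0.3515 m
Total H_L = 11.83 + 0.3515 = 12.18 m

H_L ≈ 12.2 m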